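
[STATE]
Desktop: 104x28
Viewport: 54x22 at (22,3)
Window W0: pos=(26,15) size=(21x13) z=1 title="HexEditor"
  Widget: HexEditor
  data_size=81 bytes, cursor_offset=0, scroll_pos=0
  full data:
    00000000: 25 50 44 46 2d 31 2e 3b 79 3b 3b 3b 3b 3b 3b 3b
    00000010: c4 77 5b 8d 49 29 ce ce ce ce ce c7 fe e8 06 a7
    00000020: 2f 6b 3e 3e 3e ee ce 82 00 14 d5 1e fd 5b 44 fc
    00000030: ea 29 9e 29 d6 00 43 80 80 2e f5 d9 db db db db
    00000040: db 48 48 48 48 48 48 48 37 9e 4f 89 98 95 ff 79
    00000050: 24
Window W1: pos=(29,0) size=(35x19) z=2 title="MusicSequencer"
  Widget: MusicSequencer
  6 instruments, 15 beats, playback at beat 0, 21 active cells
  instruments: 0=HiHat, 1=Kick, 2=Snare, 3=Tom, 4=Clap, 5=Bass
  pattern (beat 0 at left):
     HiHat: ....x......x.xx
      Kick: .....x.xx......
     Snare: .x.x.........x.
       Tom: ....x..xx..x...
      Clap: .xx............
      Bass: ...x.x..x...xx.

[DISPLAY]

       ┃      ▼12345678901234            ┃            
       ┃ HiHat····█······█·██            ┃            
       ┃  Kick·····█·██······            ┃            
       ┃ Snare·█·█·········█·            ┃            
       ┃   Tom····█··██··█···            ┃            
       ┃  Clap·██············            ┃            
       ┃  Bass···█·█··█···██·            ┃            
       ┃                                 ┃            
       ┃                                 ┃            
       ┃                                 ┃            
       ┃                                 ┃            
       ┃                                 ┃            
    ┏━━┃                                 ┃            
    ┃ H┃                                 ┃            
    ┠──┃                                 ┃            
    ┃00┗━━━━━━━━━━━━━━━━━━━━━━━━━━━━━━━━━┛            
    ┃00000010  c4 77 5b ┃                             
    ┃00000020  2f 6b 3e ┃                             
    ┃00000030  ea 29 9e ┃                             
    ┃00000040  db 48 48 ┃                             
    ┃00000050  24       ┃                             
    ┃                   ┃                             


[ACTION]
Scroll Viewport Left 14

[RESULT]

                     ┃      ▼12345678901234           
                     ┃ HiHat····█······█·██           
                     ┃  Kick·····█·██······           
                     ┃ Snare·█·█·········█·           
                     ┃   Tom····█··██··█···           
                     ┃  Clap·██············           
                     ┃  Bass···█·█··█···██·           
                     ┃                                
                     ┃                                
                     ┃                                
                     ┃                                
                     ┃                                
                  ┏━━┃                                
                  ┃ H┃                                
                  ┠──┃                                
                  ┃00┗━━━━━━━━━━━━━━━━━━━━━━━━━━━━━━━━
                  ┃00000010  c4 77 5b ┃               
                  ┃00000020  2f 6b 3e ┃               
                  ┃00000030  ea 29 9e ┃               
                  ┃00000040  db 48 48 ┃               
                  ┃00000050  24       ┃               
                  ┃                   ┃               


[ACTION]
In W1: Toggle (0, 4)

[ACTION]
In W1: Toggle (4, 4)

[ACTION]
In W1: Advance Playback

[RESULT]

                     ┃      0▼2345678901234           
                     ┃ HiHat···········█·██           
                     ┃  Kick·····█·██······           
                     ┃ Snare·█·█·········█·           
                     ┃   Tom····█··██··█···           
                     ┃  Clap·██·█··········           
                     ┃  Bass···█·█··█···██·           
                     ┃                                
                     ┃                                
                     ┃                                
                     ┃                                
                     ┃                                
                  ┏━━┃                                
                  ┃ H┃                                
                  ┠──┃                                
                  ┃00┗━━━━━━━━━━━━━━━━━━━━━━━━━━━━━━━━
                  ┃00000010  c4 77 5b ┃               
                  ┃00000020  2f 6b 3e ┃               
                  ┃00000030  ea 29 9e ┃               
                  ┃00000040  db 48 48 ┃               
                  ┃00000050  24       ┃               
                  ┃                   ┃               


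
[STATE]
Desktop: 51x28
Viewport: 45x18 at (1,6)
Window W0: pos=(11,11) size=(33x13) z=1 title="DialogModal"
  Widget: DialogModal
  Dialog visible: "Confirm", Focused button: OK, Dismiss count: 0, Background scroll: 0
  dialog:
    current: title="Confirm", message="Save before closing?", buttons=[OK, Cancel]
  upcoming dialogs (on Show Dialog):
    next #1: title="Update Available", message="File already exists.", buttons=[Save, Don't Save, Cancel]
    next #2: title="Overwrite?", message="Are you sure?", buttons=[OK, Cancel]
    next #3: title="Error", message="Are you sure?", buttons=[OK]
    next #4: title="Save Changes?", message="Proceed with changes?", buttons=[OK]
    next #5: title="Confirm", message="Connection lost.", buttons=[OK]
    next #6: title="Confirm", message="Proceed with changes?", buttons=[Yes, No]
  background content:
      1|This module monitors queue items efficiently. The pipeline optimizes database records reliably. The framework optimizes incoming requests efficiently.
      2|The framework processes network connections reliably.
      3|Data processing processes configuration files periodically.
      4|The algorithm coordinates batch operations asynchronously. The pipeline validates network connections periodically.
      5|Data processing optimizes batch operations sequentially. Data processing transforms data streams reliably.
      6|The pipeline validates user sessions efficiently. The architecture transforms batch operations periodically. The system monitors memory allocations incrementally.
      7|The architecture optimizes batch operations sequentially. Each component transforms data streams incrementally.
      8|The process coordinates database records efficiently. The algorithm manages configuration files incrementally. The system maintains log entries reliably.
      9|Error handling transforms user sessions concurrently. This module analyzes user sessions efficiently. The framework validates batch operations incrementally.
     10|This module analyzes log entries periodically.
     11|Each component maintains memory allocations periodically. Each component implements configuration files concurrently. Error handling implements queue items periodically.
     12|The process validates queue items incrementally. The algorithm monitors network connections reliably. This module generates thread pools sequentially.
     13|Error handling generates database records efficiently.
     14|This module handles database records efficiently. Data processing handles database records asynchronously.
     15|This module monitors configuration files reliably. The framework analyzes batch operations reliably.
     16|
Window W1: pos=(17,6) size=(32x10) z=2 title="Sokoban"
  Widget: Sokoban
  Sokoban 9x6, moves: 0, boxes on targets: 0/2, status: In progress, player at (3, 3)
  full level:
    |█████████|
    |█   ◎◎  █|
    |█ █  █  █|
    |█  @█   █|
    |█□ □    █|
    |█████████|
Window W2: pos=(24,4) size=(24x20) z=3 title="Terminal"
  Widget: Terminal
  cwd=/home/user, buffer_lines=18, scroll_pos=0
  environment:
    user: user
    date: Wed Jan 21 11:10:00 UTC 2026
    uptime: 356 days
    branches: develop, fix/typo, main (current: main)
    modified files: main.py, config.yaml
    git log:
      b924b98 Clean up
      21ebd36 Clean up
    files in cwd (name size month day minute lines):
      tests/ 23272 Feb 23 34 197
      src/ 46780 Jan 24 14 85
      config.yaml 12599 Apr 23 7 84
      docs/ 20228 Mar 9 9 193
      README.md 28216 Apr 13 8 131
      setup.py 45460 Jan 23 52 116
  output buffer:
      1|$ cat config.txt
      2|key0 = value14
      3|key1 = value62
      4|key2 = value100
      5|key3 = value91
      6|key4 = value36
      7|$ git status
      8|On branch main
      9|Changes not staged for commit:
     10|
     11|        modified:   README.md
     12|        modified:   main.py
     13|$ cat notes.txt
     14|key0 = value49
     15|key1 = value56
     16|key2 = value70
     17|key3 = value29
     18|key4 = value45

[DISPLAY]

                ┏━━━━━━┠─────────────────────
                ┃ Sokob┃$ cat config.txt     
                ┠──────┃key0 = value14       
                ┃██████┃key1 = value62       
                ┃█   ◎◎┃key2 = value100      
          ┏━━━━━┃█ █  █┃key3 = value91       
          ┃ Dial┃█  @█ ┃key4 = value36       
          ┠─────┃█□ □  ┃$ git status         
          ┃This ┃██████┃On branch main       
          ┃The f┗━━━━━━┃Changes not staged fo
          ┃Dat┌────────┃                     
          ┃The│       C┃        modified:   R
          ┃Dat│ Save be┃        modified:   m
          ┃The│    [OK]┃$ cat notes.txt      
          ┃The└────────┃key0 = value49       
          ┃The process ┃key1 = value56       
          ┃Error handli┃key2 = value70       
          ┗━━━━━━━━━━━━┗━━━━━━━━━━━━━━━━━━━━━


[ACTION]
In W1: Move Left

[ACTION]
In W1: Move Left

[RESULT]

                ┏━━━━━━┠─────────────────────
                ┃ Sokob┃$ cat config.txt     
                ┠──────┃key0 = value14       
                ┃██████┃key1 = value62       
                ┃█   ◎◎┃key2 = value100      
          ┏━━━━━┃█ █  █┃key3 = value91       
          ┃ Dial┃█@  █ ┃key4 = value36       
          ┠─────┃█□ □  ┃$ git status         
          ┃This ┃██████┃On branch main       
          ┃The f┗━━━━━━┃Changes not staged fo
          ┃Dat┌────────┃                     
          ┃The│       C┃        modified:   R
          ┃Dat│ Save be┃        modified:   m
          ┃The│    [OK]┃$ cat notes.txt      
          ┃The└────────┃key0 = value49       
          ┃The process ┃key1 = value56       
          ┃Error handli┃key2 = value70       
          ┗━━━━━━━━━━━━┗━━━━━━━━━━━━━━━━━━━━━


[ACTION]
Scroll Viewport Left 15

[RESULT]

                 ┏━━━━━━┠────────────────────
                 ┃ Sokob┃$ cat config.txt    
                 ┠──────┃key0 = value14      
                 ┃██████┃key1 = value62      
                 ┃█   ◎◎┃key2 = value100     
           ┏━━━━━┃█ █  █┃key3 = value91      
           ┃ Dial┃█@  █ ┃key4 = value36      
           ┠─────┃█□ □  ┃$ git status        
           ┃This ┃██████┃On branch main      
           ┃The f┗━━━━━━┃Changes not staged f
           ┃Dat┌────────┃                    
           ┃The│       C┃        modified:   
           ┃Dat│ Save be┃        modified:   
           ┃The│    [OK]┃$ cat notes.txt     
           ┃The└────────┃key0 = value49      
           ┃The process ┃key1 = value56      
           ┃Error handli┃key2 = value70      
           ┗━━━━━━━━━━━━┗━━━━━━━━━━━━━━━━━━━━


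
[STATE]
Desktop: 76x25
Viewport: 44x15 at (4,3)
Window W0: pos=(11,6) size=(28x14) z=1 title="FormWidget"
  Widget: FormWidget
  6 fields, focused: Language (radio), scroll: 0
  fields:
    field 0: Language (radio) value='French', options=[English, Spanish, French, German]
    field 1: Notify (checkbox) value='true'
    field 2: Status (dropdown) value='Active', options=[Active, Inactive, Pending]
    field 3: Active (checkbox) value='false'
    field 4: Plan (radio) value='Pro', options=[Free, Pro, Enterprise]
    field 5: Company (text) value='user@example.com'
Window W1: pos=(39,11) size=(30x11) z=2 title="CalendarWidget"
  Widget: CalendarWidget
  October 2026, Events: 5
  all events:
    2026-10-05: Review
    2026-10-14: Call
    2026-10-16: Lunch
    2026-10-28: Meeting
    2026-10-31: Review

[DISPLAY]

                                            
                                            
                                            
       ┏━━━━━━━━━━━━━━━━━━━━━━━━━━┓         
       ┃ FormWidget               ┃         
       ┠──────────────────────────┨         
       ┃> Language:   ( ) English ┃         
       ┃  Notify:     [x]         ┃         
       ┃  Status:     [Active   ▼]┃┏━━━━━━━━
       ┃  Active:     [ ]         ┃┃ Calenda
       ┃  Plan:       ( ) Free  (●┃┠────────
       ┃  Company:    [user@examp]┃┃        
       ┃                          ┃┃Mo Tu We
       ┃                          ┃┃        
       ┃                          ┃┃ 5*  6  


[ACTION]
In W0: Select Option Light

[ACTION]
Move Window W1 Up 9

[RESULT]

                                   ┃ Calenda
                                   ┠────────
                                   ┃        
       ┏━━━━━━━━━━━━━━━━━━━━━━━━━━┓┃Mo Tu We
       ┃ FormWidget               ┃┃        
       ┠──────────────────────────┨┃ 5*  6  
       ┃> Language:   ( ) English ┃┃12 13 14
       ┃  Notify:     [x]         ┃┃19 20 21
       ┃  Status:     [Active   ▼]┃┃26 27 28
       ┃  Active:     [ ]         ┃┗━━━━━━━━
       ┃  Plan:       ( ) Free  (●┃         
       ┃  Company:    [user@examp]┃         
       ┃                          ┃         
       ┃                          ┃         
       ┃                          ┃         


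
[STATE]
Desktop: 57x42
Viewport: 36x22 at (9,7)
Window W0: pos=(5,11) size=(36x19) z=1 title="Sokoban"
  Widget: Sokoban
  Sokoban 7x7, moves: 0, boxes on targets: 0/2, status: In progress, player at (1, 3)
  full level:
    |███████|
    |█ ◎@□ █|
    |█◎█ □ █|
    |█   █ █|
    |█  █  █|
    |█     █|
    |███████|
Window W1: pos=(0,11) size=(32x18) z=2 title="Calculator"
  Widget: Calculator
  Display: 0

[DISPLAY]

                                    
                                    
                                    
                                    
━━━━━━━━━━━━━━━━━━━━━━┓━━━━━━━━┓    
tor                   ┃        ┃    
──────────────────────┨────────┨    
                     0┃        ┃    
┬───┬───┐             ┃        ┃    
│ 9 │ ÷ │             ┃        ┃    
┼───┼───┤             ┃        ┃    
│ 6 │ × │             ┃        ┃    
┼───┼───┤             ┃        ┃    
│ 3 │ - │             ┃        ┃    
┼───┼───┤             ┃        ┃    
│ = │ + │             ┃        ┃    
┼───┼───┤             ┃        ┃    
│ MR│ M+│             ┃        ┃    
┴───┴───┘             ┃        ┃    
                      ┃        ┃    
                      ┃        ┃    
━━━━━━━━━━━━━━━━━━━━━━┛        ┃    


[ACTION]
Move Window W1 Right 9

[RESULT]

                                    
                                    
                                    
                                    
┏━━━━━━━━━━━━━━━━━━━━━━━━━━━━━━┓    
┃ Calculator                   ┃    
┠──────────────────────────────┨    
┃                             0┃    
┃┌───┬───┬───┬───┐             ┃    
┃│ 7 │ 8 │ 9 │ ÷ │             ┃    
┃├───┼───┼───┼───┤             ┃    
┃│ 4 │ 5 │ 6 │ × │             ┃    
┃├───┼───┼───┼───┤             ┃    
┃│ 1 │ 2 │ 3 │ - │             ┃    
┃├───┼───┼───┼───┤             ┃    
┃│ 0 │ . │ = │ + │             ┃    
┃├───┼───┼───┼───┤             ┃    
┃│ C │ MC│ MR│ M+│             ┃    
┃└───┴───┴───┴───┘             ┃    
┃                              ┃    
┃                              ┃    
┗━━━━━━━━━━━━━━━━━━━━━━━━━━━━━━┛    


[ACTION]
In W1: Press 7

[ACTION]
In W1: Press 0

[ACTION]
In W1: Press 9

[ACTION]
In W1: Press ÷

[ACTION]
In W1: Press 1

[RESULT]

                                    
                                    
                                    
                                    
┏━━━━━━━━━━━━━━━━━━━━━━━━━━━━━━┓    
┃ Calculator                   ┃    
┠──────────────────────────────┨    
┃                             1┃    
┃┌───┬───┬───┬───┐             ┃    
┃│ 7 │ 8 │ 9 │ ÷ │             ┃    
┃├───┼───┼───┼───┤             ┃    
┃│ 4 │ 5 │ 6 │ × │             ┃    
┃├───┼───┼───┼───┤             ┃    
┃│ 1 │ 2 │ 3 │ - │             ┃    
┃├───┼───┼───┼───┤             ┃    
┃│ 0 │ . │ = │ + │             ┃    
┃├───┼───┼───┼───┤             ┃    
┃│ C │ MC│ MR│ M+│             ┃    
┃└───┴───┴───┴───┘             ┃    
┃                              ┃    
┃                              ┃    
┗━━━━━━━━━━━━━━━━━━━━━━━━━━━━━━┛    


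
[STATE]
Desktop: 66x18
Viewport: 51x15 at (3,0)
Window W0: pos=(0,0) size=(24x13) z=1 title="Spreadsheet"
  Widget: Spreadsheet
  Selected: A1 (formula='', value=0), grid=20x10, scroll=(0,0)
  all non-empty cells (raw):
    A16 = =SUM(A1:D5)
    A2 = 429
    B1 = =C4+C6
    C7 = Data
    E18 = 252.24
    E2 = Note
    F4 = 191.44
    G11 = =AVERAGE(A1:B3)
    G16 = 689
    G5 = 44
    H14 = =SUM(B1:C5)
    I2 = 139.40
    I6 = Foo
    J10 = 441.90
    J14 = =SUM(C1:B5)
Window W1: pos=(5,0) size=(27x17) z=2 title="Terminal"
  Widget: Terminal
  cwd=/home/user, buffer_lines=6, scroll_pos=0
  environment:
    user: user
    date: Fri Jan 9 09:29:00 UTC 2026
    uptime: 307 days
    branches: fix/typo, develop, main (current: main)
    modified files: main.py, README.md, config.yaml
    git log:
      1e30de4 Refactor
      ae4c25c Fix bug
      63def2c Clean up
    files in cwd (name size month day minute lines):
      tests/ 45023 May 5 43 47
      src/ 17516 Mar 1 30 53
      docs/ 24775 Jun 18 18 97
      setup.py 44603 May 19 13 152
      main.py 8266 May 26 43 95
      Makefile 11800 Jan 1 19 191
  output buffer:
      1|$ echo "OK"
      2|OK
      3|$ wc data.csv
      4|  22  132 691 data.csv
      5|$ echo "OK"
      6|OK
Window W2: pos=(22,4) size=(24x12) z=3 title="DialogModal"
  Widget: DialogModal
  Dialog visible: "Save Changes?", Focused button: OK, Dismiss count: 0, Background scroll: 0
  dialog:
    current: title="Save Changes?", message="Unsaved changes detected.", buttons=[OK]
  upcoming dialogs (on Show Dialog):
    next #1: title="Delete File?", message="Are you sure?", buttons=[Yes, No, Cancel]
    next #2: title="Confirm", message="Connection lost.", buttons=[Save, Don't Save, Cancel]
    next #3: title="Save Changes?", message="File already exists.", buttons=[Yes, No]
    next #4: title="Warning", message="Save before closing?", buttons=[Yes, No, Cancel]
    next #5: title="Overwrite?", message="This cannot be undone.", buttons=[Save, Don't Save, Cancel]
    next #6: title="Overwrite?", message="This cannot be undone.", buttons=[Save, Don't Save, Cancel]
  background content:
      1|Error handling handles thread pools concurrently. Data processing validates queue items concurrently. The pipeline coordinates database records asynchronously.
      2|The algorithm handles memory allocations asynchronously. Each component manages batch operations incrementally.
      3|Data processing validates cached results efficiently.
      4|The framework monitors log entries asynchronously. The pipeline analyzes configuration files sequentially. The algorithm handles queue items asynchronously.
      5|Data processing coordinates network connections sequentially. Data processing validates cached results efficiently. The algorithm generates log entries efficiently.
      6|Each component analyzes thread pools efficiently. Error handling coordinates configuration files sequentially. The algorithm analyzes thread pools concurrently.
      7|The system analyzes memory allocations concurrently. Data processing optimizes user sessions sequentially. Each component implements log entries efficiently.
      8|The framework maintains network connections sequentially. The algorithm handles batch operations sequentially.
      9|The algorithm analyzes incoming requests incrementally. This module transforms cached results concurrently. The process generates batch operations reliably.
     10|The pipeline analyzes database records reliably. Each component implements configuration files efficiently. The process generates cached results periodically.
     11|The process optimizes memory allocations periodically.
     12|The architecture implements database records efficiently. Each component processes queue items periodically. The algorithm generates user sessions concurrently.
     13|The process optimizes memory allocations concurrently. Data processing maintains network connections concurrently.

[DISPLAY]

━━┏━━━━━━━━━━━━━━━━━━━━━━━━━┓                      
pr┃ Terminal                ┃                      
──┠─────────────────────────┨                      
: ┃$ echo "OK"              ┃                      
  ┃OK              ┏━━━━━━━━━━━━━━━━━━━━━━┓        
--┃$ wc data.csv   ┃ DialogModal          ┃        
1 ┃  22  132 691 da┠──────────────────────┨        
2 ┃$ echo "OK"     ┃Error handling handles┃        
3 ┃OK              ┃Th┌────────────────┐s ┃        
4 ┃$ █             ┃Da│ Save Changes?  │da┃        
5 ┃                ┃Th│Unsaved changes │rs┃        
6 ┃                ┃Da│      [OK]      │di┃        
━━┃                ┃Ea└────────────────┘ze┃        
  ┃                ┃The system analyzes me┃        
  ┃                ┃The framework maintain┃        


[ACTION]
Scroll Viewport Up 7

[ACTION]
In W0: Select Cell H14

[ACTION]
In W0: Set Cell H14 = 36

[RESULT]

━━┏━━━━━━━━━━━━━━━━━━━━━━━━━┓                      
pr┃ Terminal                ┃                      
──┠─────────────────────────┨                      
4:┃$ echo "OK"              ┃                      
  ┃OK              ┏━━━━━━━━━━━━━━━━━━━━━━┓        
--┃$ wc data.csv   ┃ DialogModal          ┃        
1 ┃  22  132 691 da┠──────────────────────┨        
2 ┃$ echo "OK"     ┃Error handling handles┃        
3 ┃OK              ┃Th┌────────────────┐s ┃        
4 ┃$ █             ┃Da│ Save Changes?  │da┃        
5 ┃                ┃Th│Unsaved changes │rs┃        
6 ┃                ┃Da│      [OK]      │di┃        
━━┃                ┃Ea└────────────────┘ze┃        
  ┃                ┃The system analyzes me┃        
  ┃                ┃The framework maintain┃        


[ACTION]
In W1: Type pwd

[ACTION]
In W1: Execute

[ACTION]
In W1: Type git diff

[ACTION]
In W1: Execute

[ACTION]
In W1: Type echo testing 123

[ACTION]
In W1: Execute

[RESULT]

━━┏━━━━━━━━━━━━━━━━━━━━━━━━━┓                      
pr┃ Terminal                ┃                      
──┠─────────────────────────┨                      
4:┃OK                       ┃                      
  ┃$ pwd           ┏━━━━━━━━━━━━━━━━━━━━━━┓        
--┃/home/user      ┃ DialogModal          ┃        
1 ┃$ git diff      ┠──────────────────────┨        
2 ┃diff --git a/mai┃Error handling handles┃        
3 ┃--- a/main.py   ┃Th┌────────────────┐s ┃        
4 ┃+++ b/main.py   ┃Da│ Save Changes?  │da┃        
5 ┃@@ -1,3 +1,4 @@ ┃Th│Unsaved changes │rs┃        
6 ┃+# updated      ┃Da│      [OK]      │di┃        
━━┃ import sys     ┃Ea└────────────────┘ze┃        
  ┃$ echo testing 1┃The system analyzes me┃        
  ┃testing 123     ┃The framework maintain┃        


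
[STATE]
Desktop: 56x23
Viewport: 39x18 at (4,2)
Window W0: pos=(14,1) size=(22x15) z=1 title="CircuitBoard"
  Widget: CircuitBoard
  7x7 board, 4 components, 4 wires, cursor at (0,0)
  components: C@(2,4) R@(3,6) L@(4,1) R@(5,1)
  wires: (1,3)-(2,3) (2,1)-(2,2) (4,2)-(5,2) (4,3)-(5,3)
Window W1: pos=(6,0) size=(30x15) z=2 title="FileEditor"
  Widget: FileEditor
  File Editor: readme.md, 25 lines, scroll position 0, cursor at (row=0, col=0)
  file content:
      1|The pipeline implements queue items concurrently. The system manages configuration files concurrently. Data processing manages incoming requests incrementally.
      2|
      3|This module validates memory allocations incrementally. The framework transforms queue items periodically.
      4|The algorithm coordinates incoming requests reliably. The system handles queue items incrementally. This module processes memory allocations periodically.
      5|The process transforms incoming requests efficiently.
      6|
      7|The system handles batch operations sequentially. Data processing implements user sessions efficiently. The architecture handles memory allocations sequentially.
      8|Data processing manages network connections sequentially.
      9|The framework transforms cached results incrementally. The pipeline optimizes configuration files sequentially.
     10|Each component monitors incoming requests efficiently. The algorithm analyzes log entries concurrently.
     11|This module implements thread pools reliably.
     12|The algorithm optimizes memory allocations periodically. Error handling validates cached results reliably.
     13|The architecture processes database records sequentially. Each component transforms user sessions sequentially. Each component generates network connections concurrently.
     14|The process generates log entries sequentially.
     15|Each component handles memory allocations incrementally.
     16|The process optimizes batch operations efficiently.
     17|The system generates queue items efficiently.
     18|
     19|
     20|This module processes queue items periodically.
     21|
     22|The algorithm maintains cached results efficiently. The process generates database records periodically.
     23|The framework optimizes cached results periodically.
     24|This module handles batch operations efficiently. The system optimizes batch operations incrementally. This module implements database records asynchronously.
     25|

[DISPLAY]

  ┠────────────────────────────┨       
  ┃█he pipeline implements que▲┃       
  ┃                           █┃       
  ┃This module validates memor░┃       
  ┃The algorithm coordinates i░┃       
  ┃The process transforms inco░┃       
  ┃                           ░┃       
  ┃The system handles batch op░┃       
  ┃Data processing manages net░┃       
  ┃The framework transforms ca░┃       
  ┃Each component monitors inc░┃       
  ┃This module implements thre▼┃       
  ┗━━━━━━━━━━━━━━━━━━━━━━━━━━━━┛       
          ┗━━━━━━━━━━━━━━━━━━━━┛       
                                       
                                       
                                       
                                       


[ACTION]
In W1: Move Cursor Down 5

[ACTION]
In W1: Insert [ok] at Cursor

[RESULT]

  ┠────────────────────────────┨       
  ┃The pipeline implements que▲┃       
  ┃                           █┃       
  ┃This module validates memor░┃       
  ┃The algorithm coordinates i░┃       
  ┃The process transforms inco░┃       
  ┃ok█                        ░┃       
  ┃The system handles batch op░┃       
  ┃Data processing manages net░┃       
  ┃The framework transforms ca░┃       
  ┃Each component monitors inc░┃       
  ┃This module implements thre▼┃       
  ┗━━━━━━━━━━━━━━━━━━━━━━━━━━━━┛       
          ┗━━━━━━━━━━━━━━━━━━━━┛       
                                       
                                       
                                       
                                       


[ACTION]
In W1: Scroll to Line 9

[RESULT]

  ┠────────────────────────────┨       
  ┃The framework transforms ca▲┃       
  ┃Each component monitors inc░┃       
  ┃This module implements thre░┃       
  ┃The algorithm optimizes mem░┃       
  ┃The architecture processes ░┃       
  ┃The process generates log e░┃       
  ┃Each component handles memo█┃       
  ┃The process optimizes batch░┃       
  ┃The system generates queue ░┃       
  ┃                           ░┃       
  ┃                           ▼┃       
  ┗━━━━━━━━━━━━━━━━━━━━━━━━━━━━┛       
          ┗━━━━━━━━━━━━━━━━━━━━┛       
                                       
                                       
                                       
                                       


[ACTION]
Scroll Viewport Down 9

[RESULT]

  ┃This module implements thre░┃       
  ┃The algorithm optimizes mem░┃       
  ┃The architecture processes ░┃       
  ┃The process generates log e░┃       
  ┃Each component handles memo█┃       
  ┃The process optimizes batch░┃       
  ┃The system generates queue ░┃       
  ┃                           ░┃       
  ┃                           ▼┃       
  ┗━━━━━━━━━━━━━━━━━━━━━━━━━━━━┛       
          ┗━━━━━━━━━━━━━━━━━━━━┛       
                                       
                                       
                                       
                                       
                                       
                                       
                                       


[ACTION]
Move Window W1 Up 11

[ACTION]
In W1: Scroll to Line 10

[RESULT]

  ┃The algorithm optimizes mem░┃       
  ┃The architecture processes ░┃       
  ┃The process generates log e░┃       
  ┃Each component handles memo░┃       
  ┃The process optimizes batch█┃       
  ┃The system generates queue ░┃       
  ┃                           ░┃       
  ┃                           ░┃       
  ┃This module processes queue▼┃       
  ┗━━━━━━━━━━━━━━━━━━━━━━━━━━━━┛       
          ┗━━━━━━━━━━━━━━━━━━━━┛       
                                       
                                       
                                       
                                       
                                       
                                       
                                       


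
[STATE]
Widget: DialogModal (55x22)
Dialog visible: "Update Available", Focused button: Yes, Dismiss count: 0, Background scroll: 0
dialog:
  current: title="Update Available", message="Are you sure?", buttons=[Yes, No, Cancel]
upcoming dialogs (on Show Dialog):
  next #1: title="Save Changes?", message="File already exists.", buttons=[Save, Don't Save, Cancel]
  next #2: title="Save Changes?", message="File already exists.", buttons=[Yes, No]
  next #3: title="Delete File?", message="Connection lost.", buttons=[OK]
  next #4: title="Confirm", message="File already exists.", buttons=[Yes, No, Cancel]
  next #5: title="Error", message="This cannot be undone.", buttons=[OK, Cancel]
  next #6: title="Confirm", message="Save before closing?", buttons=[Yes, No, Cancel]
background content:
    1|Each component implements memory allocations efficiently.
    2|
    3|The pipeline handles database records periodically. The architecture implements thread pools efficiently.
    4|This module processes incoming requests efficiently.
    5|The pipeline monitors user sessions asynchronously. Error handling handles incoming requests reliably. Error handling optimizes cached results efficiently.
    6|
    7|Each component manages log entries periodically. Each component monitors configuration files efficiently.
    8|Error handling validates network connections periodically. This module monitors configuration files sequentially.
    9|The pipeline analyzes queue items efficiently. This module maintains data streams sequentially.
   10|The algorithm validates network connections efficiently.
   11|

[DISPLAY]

Each component implements memory allocations efficientl
                                                       
The pipeline handles database records periodically. The
This module processes incoming requests efficiently.   
The pipeline monitors user sessions asynchronously. Err
                                                       
Each component manages log entries periodically. Each c
Error handling validates network connections periodical
The pipeline ana┌─────────────────────┐iently. This mod
The algorithm va│   Update Available  │ions efficiently
                │    Are you sure?    │                
                │ [Yes]  No   Cancel  │                
                └─────────────────────┘                
                                                       
                                                       
                                                       
                                                       
                                                       
                                                       
                                                       
                                                       
                                                       


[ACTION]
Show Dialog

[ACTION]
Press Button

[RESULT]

Each component implements memory allocations efficientl
                                                       
The pipeline handles database records periodically. The
This module processes incoming requests efficiently.   
The pipeline monitors user sessions asynchronously. Err
                                                       
Each component manages log entries periodically. Each c
Error handling validates network connections periodical
The pipeline analyzes queue items efficiently. This mod
The algorithm validates network connections efficiently
                                                       
                                                       
                                                       
                                                       
                                                       
                                                       
                                                       
                                                       
                                                       
                                                       
                                                       
                                                       


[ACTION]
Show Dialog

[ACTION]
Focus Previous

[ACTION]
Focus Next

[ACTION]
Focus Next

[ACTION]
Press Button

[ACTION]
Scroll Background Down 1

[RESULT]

                                                       
The pipeline handles database records periodically. The
This module processes incoming requests efficiently.   
The pipeline monitors user sessions asynchronously. Err
                                                       
Each component manages log entries periodically. Each c
Error handling validates network connections periodical
The pipeline analyzes queue items efficiently. This mod
The algorithm validates network connections efficiently
                                                       
                                                       
                                                       
                                                       
                                                       
                                                       
                                                       
                                                       
                                                       
                                                       
                                                       
                                                       
                                                       
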